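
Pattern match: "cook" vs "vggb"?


Pattern of "cook": [0, 1, 1, 2]
Pattern of "vggb": [0, 1, 1, 2]
Patterns match
Same pattern = Yes


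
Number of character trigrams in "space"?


Word: "space" (length 5)
Number of 3-grams = length - 3 + 1 = 5 - 3 + 1
= 3


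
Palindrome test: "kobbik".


Word: "kobbik"
Reversed: "kibbok"
Forward == Backward? kobbik != kibbok
Palindrome = No


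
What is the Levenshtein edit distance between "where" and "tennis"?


Word 1: "where" (length 5)
Word 2: "tennis" (length 6)
One optimal edit sequence (insert/delete/substitute each cost 1):
  1. insert 't'  (+1)
  2. substitute 'w' -> 'e'  (+1)
  3. substitute 'h' -> 'n'  (+1)
  4. substitute 'e' -> 'n'  (+1)
  5. substitute 'r' -> 'i'  (+1)
  6. substitute 'e' -> 's'  (+1)
Total edit operations: 6
Edit distance = 6


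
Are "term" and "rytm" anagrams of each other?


Word 1: "term" → sorted: emrt
Word 2: "rytm" → sorted: mrty
Same letters? emrt != mrty
Anagram = No


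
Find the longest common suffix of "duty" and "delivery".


Word 1: "duty"
Word 2: "delivery"
Comparing from end:
  Pos -1: 'y' == 'y'
  Pos -2: 't' != 'r' (stop)
LCS = "y" (length 1)


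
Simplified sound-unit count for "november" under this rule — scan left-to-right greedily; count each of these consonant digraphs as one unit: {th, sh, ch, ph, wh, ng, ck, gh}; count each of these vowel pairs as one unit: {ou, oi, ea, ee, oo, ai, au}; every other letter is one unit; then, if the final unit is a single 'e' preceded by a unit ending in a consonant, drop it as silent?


Word: "november" (8 letters)
Left-to-right scan:
  1. 'n' (letter)
  2. 'o' (letter)
  3. 'v' (letter)
  4. 'e' (letter)
  5. 'm' (letter)
  6. 'b' (letter)
  7. 'e' (letter)
  8. 'r' (letter)
Units from scan: 8
Sound units = 8 units


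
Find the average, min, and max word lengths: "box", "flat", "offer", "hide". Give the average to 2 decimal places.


Lengths: "box"=3, "flat"=4, "offer"=5, "hide"=4
Sum = 16, Count = 4
Average = 16/4 = 4.00
= avg=4.00, min=3, max=5


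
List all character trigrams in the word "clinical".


Word: "clinical" (length 8)
Number of trigrams = 8 - 3 + 1 = 6
  Position 0: "cli"
  Position 1: "lin"
  Position 2: "ini"
  Position 3: "nic"
  Position 4: "ica"
  Position 5: "cal"
Trigrams = "cli", "lin", "ini", "nic", "ica", "cal"


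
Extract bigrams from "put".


Word: "put" (length 3)
Number of bigrams = 3 - 2 + 1 = 2
  Position 0: "pu"
  Position 1: "ut"
Bigrams = "pu", "ut"


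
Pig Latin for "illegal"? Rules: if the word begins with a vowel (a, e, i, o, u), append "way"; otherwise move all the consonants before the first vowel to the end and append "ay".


Word: "illegal"
Starts with vowel → add 'way'
Pig Latin = "illegalway"


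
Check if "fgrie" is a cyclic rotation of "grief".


Word: "grief", Candidate: "fgrie"
Method: check if candidate is substring of word+word
"griefgrief" contains "fgrie"? Yes
Is rotation = Yes


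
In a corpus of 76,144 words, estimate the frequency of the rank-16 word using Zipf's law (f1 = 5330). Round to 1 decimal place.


Zipf's law: f(r) = f(1) / r
f(1) = 5330
f(16) = 5330 / 16
= 333.1 occurrences


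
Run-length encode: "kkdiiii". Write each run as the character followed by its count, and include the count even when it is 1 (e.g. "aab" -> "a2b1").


String: "kkdiiii"
Scanning for consecutive runs:
  'k' x 2
  'd' x 1
  'i' x 4
RLE = "k2d1i4"


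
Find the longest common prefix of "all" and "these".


Word 1: "all"
Word 2: "these"
Comparing from start:
  Pos 0: 'a' != 't' (stop)
LCP = "" (length 0)


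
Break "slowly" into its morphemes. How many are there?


Word: "slowly"
Morphemes: slow / -ly
Each morpheme carries meaning
= 2 morphemes


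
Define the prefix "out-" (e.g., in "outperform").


Prefix: out-
As in: outperform -> out- + perform
Meaning = surpass


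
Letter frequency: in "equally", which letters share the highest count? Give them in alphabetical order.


Word: "equally"
Letter counts:
  'a': 1
  'e': 1
  'l': 2
  'q': 1
  'u': 1
  'y': 1
Maximum count = 2
Most frequent = 'l' (2 times each)


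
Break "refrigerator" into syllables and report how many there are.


Word: "refrigerator"
Syllable breakdown: re / frig / er / a / tor
Counting: 5 parts
= 5 syllables


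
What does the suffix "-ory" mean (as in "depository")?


Suffix: -ory
Example: depository (deposit + -ory)
Meaning = relating to / place for


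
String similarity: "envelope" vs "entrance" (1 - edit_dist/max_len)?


Word 1: "envelope" (length 8)
Word 2: "entrance" (length 8)
One optimal edit sequence:
  1. keep 'e'
  2. keep 'n'
  3. substitute 'v' -> 't'  (+1)
  4. substitute 'e' -> 'r'  (+1)
  5. substitute 'l' -> 'a'  (+1)
  6. substitute 'o' -> 'n'  (+1)
  7. substitute 'p' -> 'c'  (+1)
  8. keep 'e'
Edit distance = 5
Max length = max(8, 8) = 8
Similarity = 1 - 5/8
= 0.3750


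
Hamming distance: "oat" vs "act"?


Comparing character by character (same length = 3):
  Pos 0: 'o' vs 'a' !=
  Pos 1: 'a' vs 'c' !=
  Pos 2: 't' vs 't' =
Hamming distance = 2


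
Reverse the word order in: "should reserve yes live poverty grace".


Original: "should reserve yes live poverty grace"
Words (1..n): should | reserve | yes | live | poverty | grace
Reversed (n..1): grace | poverty | live | yes | reserve | should
Result = "grace poverty live yes reserve should"


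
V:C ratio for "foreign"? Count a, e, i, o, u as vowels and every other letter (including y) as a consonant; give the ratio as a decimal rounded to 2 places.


Word: "foreign"
Vowels (a,e,i,o,u): 3
Consonants: 4
Ratio = 3/4
= 0.75


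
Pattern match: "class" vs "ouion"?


Pattern of "class": [0, 1, 2, 3, 3]
Pattern of "ouion": [0, 1, 2, 0, 3]
Patterns do not match
Same pattern = No


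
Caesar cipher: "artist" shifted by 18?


Word: "artist"
Shift: 18
Each letter → (letter + shift) mod 26:
  'a' (0) + 18 = 18 → 's'
  'r' (17) + 18 = 9 → 'j'
  't' (19) + 18 = 11 → 'l'
  'i' (8) + 18 = 0 → 'a'
  's' (18) + 18 = 10 → 'k'
  't' (19) + 18 = 11 → 'l'
Result = "sjlakl"


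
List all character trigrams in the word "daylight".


Word: "daylight" (length 8)
Number of trigrams = 8 - 3 + 1 = 6
  Position 0: "day"
  Position 1: "ayl"
  Position 2: "yli"
  Position 3: "lig"
  Position 4: "igh"
  Position 5: "ght"
Trigrams = "day", "ayl", "yli", "lig", "igh", "ght"


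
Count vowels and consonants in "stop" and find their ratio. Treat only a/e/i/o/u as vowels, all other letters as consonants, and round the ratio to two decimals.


Word: "stop"
Vowels (a,e,i,o,u): 1
Consonants: 3
Ratio = 1/3
= 0.33


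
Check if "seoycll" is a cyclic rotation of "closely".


Word: "closely", Candidate: "seoycll"
Method: check if candidate is substring of word+word
"closelyclosely" contains "seoycll"? No
Is rotation = No


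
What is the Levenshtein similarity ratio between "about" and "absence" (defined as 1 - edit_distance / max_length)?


Word 1: "about" (length 5)
Word 2: "absence" (length 7)
One optimal edit sequence:
  1. keep 'a'
  2. keep 'b'
  3. insert 's'  (+1)
  4. insert 'e'  (+1)
  5. substitute 'o' -> 'n'  (+1)
  6. substitute 'u' -> 'c'  (+1)
  7. substitute 't' -> 'e'  (+1)
Edit distance = 5
Max length = max(5, 7) = 7
Similarity = 1 - 5/7
= 0.2857


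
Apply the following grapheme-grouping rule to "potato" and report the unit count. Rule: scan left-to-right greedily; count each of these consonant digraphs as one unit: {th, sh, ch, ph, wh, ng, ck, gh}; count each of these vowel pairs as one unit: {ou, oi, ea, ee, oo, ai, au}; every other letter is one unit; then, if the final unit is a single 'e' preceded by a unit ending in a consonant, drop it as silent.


Word: "potato" (6 letters)
Left-to-right scan:
  (1) 'p' (letter)
  (2) 'o' (letter)
  (3) 't' (letter)
  (4) 'a' (letter)
  (5) 't' (letter)
  (6) 'o' (letter)
Units from scan: 6
Sound units = 6 units


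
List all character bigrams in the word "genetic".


Word: "genetic" (length 7)
Number of bigrams = 7 - 2 + 1 = 6
  Position 0: "ge"
  Position 1: "en"
  Position 2: "ne"
  Position 3: "et"
  Position 4: "ti"
  Position 5: "ic"
Bigrams = "ge", "en", "ne", "et", "ti", "ic"


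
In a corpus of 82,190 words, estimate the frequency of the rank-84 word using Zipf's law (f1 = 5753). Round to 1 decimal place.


Zipf's law: f(r) = f(1) / r
f(1) = 5753
f(84) = 5753 / 84
= 68.5 occurrences


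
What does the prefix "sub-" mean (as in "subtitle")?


Prefix: sub-
As in: subtitle -> sub- + title
Meaning = under / below


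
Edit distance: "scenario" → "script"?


Word 1: "scenario" (length 8)
Word 2: "script" (length 6)
One optimal edit sequence (insert/delete/substitute each cost 1):
  1. keep 's'
  2. keep 'c'
  3. delete 'e'  (+1)
  4. delete 'n'  (+1)
  5. delete 'a'  (+1)
  6. keep 'r'
  7. keep 'i'
  8. insert 'p'  (+1)
  9. substitute 'o' -> 't'  (+1)
Total edit operations: 5
Edit distance = 5


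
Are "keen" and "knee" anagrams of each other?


Word 1: "keen" → sorted: eekn
Word 2: "knee" → sorted: eekn
Same letters? eekn == eekn
Anagram = Yes


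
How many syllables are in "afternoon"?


Word: "afternoon"
Syllable breakdown: af | ter | noon
Counting: 3 parts
= 3 syllables


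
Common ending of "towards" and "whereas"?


Word 1: "towards"
Word 2: "whereas"
Comparing from end:
  Pos -1: 's' == 's'
  Pos -2: 'd' != 'a' (stop)
LCS = "s" (length 1)


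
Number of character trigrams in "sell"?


Word: "sell" (length 4)
Number of 3-grams = length - 3 + 1 = 4 - 3 + 1
= 2


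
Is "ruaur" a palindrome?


Word: "ruaur"
Reversed: "ruaur"
Forward == Backward? ruaur == ruaur
Palindrome = Yes


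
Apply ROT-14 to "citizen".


Word: "citizen"
Shift: 14
Each letter → (letter + shift) mod 26:
  'c' (2) + 14 = 16 → 'q'
  'i' (8) + 14 = 22 → 'w'
  't' (19) + 14 = 7 → 'h'
  'i' (8) + 14 = 22 → 'w'
  'z' (25) + 14 = 13 → 'n'
  'e' (4) + 14 = 18 → 's'
  'n' (13) + 14 = 1 → 'b'
Result = "qwhwnsb"


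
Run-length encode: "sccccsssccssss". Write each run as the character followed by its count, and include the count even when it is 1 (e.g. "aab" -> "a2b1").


String: "sccccsssccssss"
Scanning for consecutive runs:
  's' x 1
  'c' x 4
  's' x 3
  'c' x 2
  's' x 4
RLE = "s1c4s3c2s4"


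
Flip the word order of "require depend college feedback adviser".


Original: "require depend college feedback adviser"
Words (1..n): require | depend | college | feedback | adviser
Reversed (n..1): adviser | feedback | college | depend | require
Result = "adviser feedback college depend require"


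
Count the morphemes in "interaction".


Word: "interaction"
Morphemes: inter- | act | -ion
Each morpheme carries meaning
= 3 morphemes


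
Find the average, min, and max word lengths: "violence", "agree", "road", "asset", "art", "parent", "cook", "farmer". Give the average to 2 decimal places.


Lengths: "violence"=8, "agree"=5, "road"=4, "asset"=5, "art"=3, "parent"=6, "cook"=4, "farmer"=6
Sum = 41, Count = 8
Average = 41/8 = 5.13
= avg=5.13, min=3, max=8


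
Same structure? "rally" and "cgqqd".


Pattern of "rally": [0, 1, 2, 2, 3]
Pattern of "cgqqd": [0, 1, 2, 2, 3]
Patterns match
Same pattern = Yes


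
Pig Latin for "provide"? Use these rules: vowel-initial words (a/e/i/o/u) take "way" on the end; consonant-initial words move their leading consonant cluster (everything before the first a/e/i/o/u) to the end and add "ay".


Word: "provide"
Starts with consonant(s) → move to end, add 'ay'
Consonant cluster: "pr"
Pig Latin = "ovidepray"


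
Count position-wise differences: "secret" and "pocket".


Comparing character by character (same length = 6):
  Pos 0: 's' vs 'p' !=
  Pos 1: 'e' vs 'o' !=
  Pos 2: 'c' vs 'c' =
  Pos 3: 'r' vs 'k' !=
  Pos 4: 'e' vs 'e' =
  Pos 5: 't' vs 't' =
Hamming distance = 3


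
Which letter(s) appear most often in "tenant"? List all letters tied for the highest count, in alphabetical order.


Word: "tenant"
Letter counts:
  'a': 1
  'e': 1
  'n': 2
  't': 2
Maximum count = 2
Most frequent = 'n', 't' (2 times each)


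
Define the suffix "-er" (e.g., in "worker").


Suffix: -er
Example: worker (work + -er)
Meaning = one who / more


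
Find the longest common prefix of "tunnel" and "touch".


Word 1: "tunnel"
Word 2: "touch"
Comparing from start:
  Pos 0: 't' == 't'
  Pos 1: 'u' != 'o' (stop)
LCP = "t" (length 1)


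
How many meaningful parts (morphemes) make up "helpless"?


Word: "helpless"
Morphemes: help + -less
Each morpheme carries meaning
= 2 morphemes


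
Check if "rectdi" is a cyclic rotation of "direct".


Word: "direct", Candidate: "rectdi"
Method: check if candidate is substring of word+word
"directdirect" contains "rectdi"? Yes
Is rotation = Yes


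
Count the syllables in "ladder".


Word: "ladder"
Syllable breakdown: lad / der
Counting: 2 parts
= 2 syllables


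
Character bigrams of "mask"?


Word: "mask" (length 4)
Number of bigrams = 4 - 2 + 1 = 3
  Position 0: "ma"
  Position 1: "as"
  Position 2: "sk"
Bigrams = "ma", "as", "sk"


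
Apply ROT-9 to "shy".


Word: "shy"
Shift: 9
Each letter → (letter + shift) mod 26:
  's' (18) + 9 = 1 → 'b'
  'h' (7) + 9 = 16 → 'q'
  'y' (24) + 9 = 7 → 'h'
Result = "bqh"


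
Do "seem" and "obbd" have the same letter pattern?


Pattern of "seem": [0, 1, 1, 2]
Pattern of "obbd": [0, 1, 1, 2]
Patterns match
Same pattern = Yes


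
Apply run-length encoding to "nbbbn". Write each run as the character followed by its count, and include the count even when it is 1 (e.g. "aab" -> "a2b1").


String: "nbbbn"
Scanning for consecutive runs:
  'n' x 1
  'b' x 3
  'n' x 1
RLE = "n1b3n1"


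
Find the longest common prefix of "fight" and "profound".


Word 1: "fight"
Word 2: "profound"
Comparing from start:
  Pos 0: 'f' != 'p' (stop)
LCP = "" (length 0)


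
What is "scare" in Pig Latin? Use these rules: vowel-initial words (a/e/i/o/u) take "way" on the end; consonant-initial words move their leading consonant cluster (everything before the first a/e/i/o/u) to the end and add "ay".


Word: "scare"
Starts with consonant(s) → move to end, add 'ay'
Consonant cluster: "sc"
Pig Latin = "arescay"


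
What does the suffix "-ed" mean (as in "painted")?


Suffix: -ed
Example: painted (paint + -ed)
Meaning = past tense


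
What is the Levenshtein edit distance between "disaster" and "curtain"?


Word 1: "disaster" (length 8)
Word 2: "curtain" (length 7)
One optimal edit sequence (insert/delete/substitute each cost 1):
  1. delete 'd'  (+1)
  2. substitute 'i' -> 'c'  (+1)
  3. substitute 's' -> 'u'  (+1)
  4. substitute 'a' -> 'r'  (+1)
  5. substitute 's' -> 't'  (+1)
  6. substitute 't' -> 'a'  (+1)
  7. substitute 'e' -> 'i'  (+1)
  8. substitute 'r' -> 'n'  (+1)
Total edit operations: 8
Edit distance = 8


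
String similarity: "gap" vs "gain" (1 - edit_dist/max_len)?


Word 1: "gap" (length 3)
Word 2: "gain" (length 4)
One optimal edit sequence:
  1. keep 'g'
  2. keep 'a'
  3. insert 'i'  (+1)
  4. substitute 'p' -> 'n'  (+1)
Edit distance = 2
Max length = max(3, 4) = 4
Similarity = 1 - 2/4
= 0.5000


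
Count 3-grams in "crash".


Word: "crash" (length 5)
Number of 3-grams = length - 3 + 1 = 5 - 3 + 1
= 3


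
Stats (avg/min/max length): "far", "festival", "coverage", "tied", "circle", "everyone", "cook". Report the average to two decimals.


Lengths: "far"=3, "festival"=8, "coverage"=8, "tied"=4, "circle"=6, "everyone"=8, "cook"=4
Sum = 41, Count = 7
Average = 41/7 = 5.86
= avg=5.86, min=3, max=8


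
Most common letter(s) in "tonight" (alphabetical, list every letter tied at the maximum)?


Word: "tonight"
Letter counts:
  'g': 1
  'h': 1
  'i': 1
  'n': 1
  'o': 1
  't': 2
Maximum count = 2
Most frequent = 't' (2 times each)


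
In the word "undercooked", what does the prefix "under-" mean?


Prefix: under-
As in: undercooked -> under- + cooked
Meaning = insufficient


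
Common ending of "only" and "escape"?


Word 1: "only"
Word 2: "escape"
Comparing from end:
  Pos -1: 'y' != 'e' (stop)
LCS = "" (length 0)


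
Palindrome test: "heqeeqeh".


Word: "heqeeqeh"
Reversed: "heqeeqeh"
Forward == Backward? heqeeqeh == heqeeqeh
Palindrome = Yes


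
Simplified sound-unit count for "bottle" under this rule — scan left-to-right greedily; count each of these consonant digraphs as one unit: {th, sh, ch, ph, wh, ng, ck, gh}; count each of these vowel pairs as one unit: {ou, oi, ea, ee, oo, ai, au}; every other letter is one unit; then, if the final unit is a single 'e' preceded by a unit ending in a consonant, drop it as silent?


Word: "bottle" (6 letters)
Left-to-right scan:
  1. 'b' (letter)
  2. 'o' (letter)
  3. 't' (letter)
  4. 't' (letter)
  5. 'l' (letter)
  6. 'e' (letter)
Units from scan: 6
Final unit is 'e' after a consonant -> drop as silent (-1)
Sound units = 5 units


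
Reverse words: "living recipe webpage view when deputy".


Original: "living recipe webpage view when deputy"
Words (1..n): living | recipe | webpage | view | when | deputy
Reversed (n..1): deputy | when | view | webpage | recipe | living
Result = "deputy when view webpage recipe living"


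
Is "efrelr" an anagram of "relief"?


Word 1: "relief" → sorted: eefilr
Word 2: "efrelr" → sorted: eeflrr
Same letters? eefilr != eeflrr
Anagram = No


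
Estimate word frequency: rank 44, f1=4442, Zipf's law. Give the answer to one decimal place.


Zipf's law: f(r) = f(1) / r
f(1) = 4442
f(44) = 4442 / 44
= 101.0 occurrences


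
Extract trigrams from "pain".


Word: "pain" (length 4)
Number of trigrams = 4 - 3 + 1 = 2
  Position 0: "pai"
  Position 1: "ain"
Trigrams = "pai", "ain"


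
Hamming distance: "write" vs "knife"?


Comparing character by character (same length = 5):
  Pos 0: 'w' vs 'k' !=
  Pos 1: 'r' vs 'n' !=
  Pos 2: 'i' vs 'i' =
  Pos 3: 't' vs 'f' !=
  Pos 4: 'e' vs 'e' =
Hamming distance = 3


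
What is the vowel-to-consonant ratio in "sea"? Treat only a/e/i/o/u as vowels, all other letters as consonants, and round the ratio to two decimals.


Word: "sea"
Vowels (a,e,i,o,u): 2
Consonants: 1
Ratio = 2/1
= 2.00


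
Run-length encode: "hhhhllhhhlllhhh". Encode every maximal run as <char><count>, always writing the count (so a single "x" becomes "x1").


String: "hhhhllhhhlllhhh"
Scanning for consecutive runs:
  'h' x 4
  'l' x 2
  'h' x 3
  'l' x 3
  'h' x 3
RLE = "h4l2h3l3h3"


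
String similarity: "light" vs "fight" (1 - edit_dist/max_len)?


Word 1: "light" (length 5)
Word 2: "fight" (length 5)
One optimal edit sequence:
  1. substitute 'l' -> 'f'  (+1)
  2. keep 'i'
  3. keep 'g'
  4. keep 'h'
  5. keep 't'
Edit distance = 1
Max length = max(5, 5) = 5
Similarity = 1 - 1/5
= 0.8000


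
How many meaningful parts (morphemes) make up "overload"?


Word: "overload"
Morphemes: over- | load
Each morpheme carries meaning
= 2 morphemes


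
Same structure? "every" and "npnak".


Pattern of "every": [0, 1, 0, 2, 3]
Pattern of "npnak": [0, 1, 0, 2, 3]
Patterns match
Same pattern = Yes


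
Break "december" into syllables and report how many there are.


Word: "december"
Syllable breakdown: de · cem · ber
Counting: 3 parts
= 3 syllables


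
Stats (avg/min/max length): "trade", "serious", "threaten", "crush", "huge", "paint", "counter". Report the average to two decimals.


Lengths: "trade"=5, "serious"=7, "threaten"=8, "crush"=5, "huge"=4, "paint"=5, "counter"=7
Sum = 41, Count = 7
Average = 41/7 = 5.86
= avg=5.86, min=4, max=8


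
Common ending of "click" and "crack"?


Word 1: "click"
Word 2: "crack"
Comparing from end:
  Pos -1: 'k' == 'k'
  Pos -2: 'c' == 'c'
  Pos -3: 'i' != 'a' (stop)
LCS = "ck" (length 2)


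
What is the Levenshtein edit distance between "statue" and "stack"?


Word 1: "statue" (length 6)
Word 2: "stack" (length 5)
One optimal edit sequence (insert/delete/substitute each cost 1):
  1. keep 's'
  2. keep 't'
  3. keep 'a'
  4. delete 't'  (+1)
  5. substitute 'u' -> 'c'  (+1)
  6. substitute 'e' -> 'k'  (+1)
Total edit operations: 3
Edit distance = 3


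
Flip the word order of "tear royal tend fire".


Original: "tear royal tend fire"
Words (1..n): tear | royal | tend | fire
Reversed (n..1): fire | tend | royal | tear
Result = "fire tend royal tear"


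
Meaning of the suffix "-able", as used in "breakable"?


Suffix: -able
As in: breakable -> break + -able
Meaning = capable of


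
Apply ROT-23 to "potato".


Word: "potato"
Shift: 23
Each letter → (letter + shift) mod 26:
  'p' (15) + 23 = 12 → 'm'
  'o' (14) + 23 = 11 → 'l'
  't' (19) + 23 = 16 → 'q'
  'a' (0) + 23 = 23 → 'x'
  't' (19) + 23 = 16 → 'q'
  'o' (14) + 23 = 11 → 'l'
Result = "mlqxql"


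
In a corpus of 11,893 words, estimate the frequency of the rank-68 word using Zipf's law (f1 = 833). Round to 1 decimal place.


Zipf's law: f(r) = f(1) / r
f(1) = 833
f(68) = 833 / 68
= 12.3 occurrences


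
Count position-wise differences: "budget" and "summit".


Comparing character by character (same length = 6):
  Pos 0: 'b' vs 's' !=
  Pos 1: 'u' vs 'u' =
  Pos 2: 'd' vs 'm' !=
  Pos 3: 'g' vs 'm' !=
  Pos 4: 'e' vs 'i' !=
  Pos 5: 't' vs 't' =
Hamming distance = 4


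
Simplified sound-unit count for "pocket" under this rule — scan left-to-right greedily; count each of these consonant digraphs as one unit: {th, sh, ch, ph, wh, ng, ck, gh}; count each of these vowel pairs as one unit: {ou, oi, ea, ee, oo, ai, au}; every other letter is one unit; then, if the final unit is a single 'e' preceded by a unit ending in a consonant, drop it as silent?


Word: "pocket" (6 letters)
Left-to-right scan:
  (1) 'p' (letter)
  (2) 'o' (letter)
  (3) 'ck' (digraph)
  (4) 'e' (letter)
  (5) 't' (letter)
Units from scan: 5
Sound units = 5 units


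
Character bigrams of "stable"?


Word: "stable" (length 6)
Number of bigrams = 6 - 2 + 1 = 5
  Position 0: "st"
  Position 1: "ta"
  Position 2: "ab"
  Position 3: "bl"
  Position 4: "le"
Bigrams = "st", "ta", "ab", "bl", "le"


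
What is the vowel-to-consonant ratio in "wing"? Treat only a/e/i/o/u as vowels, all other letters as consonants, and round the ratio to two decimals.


Word: "wing"
Vowels (a,e,i,o,u): 1
Consonants: 3
Ratio = 1/3
= 0.33


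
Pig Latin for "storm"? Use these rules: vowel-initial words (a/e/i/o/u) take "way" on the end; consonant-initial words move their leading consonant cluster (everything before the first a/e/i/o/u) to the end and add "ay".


Word: "storm"
Starts with consonant(s) → move to end, add 'ay'
Consonant cluster: "st"
Pig Latin = "ormstay"


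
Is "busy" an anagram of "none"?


Word 1: "none" → sorted: enno
Word 2: "busy" → sorted: bsuy
Same letters? enno != bsuy
Anagram = No


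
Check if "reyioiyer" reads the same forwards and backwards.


Word: "reyioiyer"
Reversed: "reyioiyer"
Forward == Backward? reyioiyer == reyioiyer
Palindrome = Yes


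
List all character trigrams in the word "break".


Word: "break" (length 5)
Number of trigrams = 5 - 3 + 1 = 3
  Position 0: "bre"
  Position 1: "rea"
  Position 2: "eak"
Trigrams = "bre", "rea", "eak"


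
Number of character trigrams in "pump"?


Word: "pump" (length 4)
Number of 3-grams = length - 3 + 1 = 4 - 3 + 1
= 2


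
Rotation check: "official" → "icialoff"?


Word: "official", Candidate: "icialoff"
Method: check if candidate is substring of word+word
"officialofficial" contains "icialoff"? Yes
Is rotation = Yes


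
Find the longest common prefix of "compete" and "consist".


Word 1: "compete"
Word 2: "consist"
Comparing from start:
  Pos 0: 'c' == 'c'
  Pos 1: 'o' == 'o'
  Pos 2: 'm' != 'n' (stop)
LCP = "co" (length 2)


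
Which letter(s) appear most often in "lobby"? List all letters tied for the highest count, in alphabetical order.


Word: "lobby"
Letter counts:
  'b': 2
  'l': 1
  'o': 1
  'y': 1
Maximum count = 2
Most frequent = 'b' (2 times each)


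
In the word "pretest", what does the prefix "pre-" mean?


Prefix: pre-
Example: pretest = pre- + test
Meaning = before


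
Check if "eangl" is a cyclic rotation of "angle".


Word: "angle", Candidate: "eangl"
Method: check if candidate is substring of word+word
"angleangle" contains "eangl"? Yes
Is rotation = Yes


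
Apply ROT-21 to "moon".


Word: "moon"
Shift: 21
Each letter → (letter + shift) mod 26:
  'm' (12) + 21 = 7 → 'h'
  'o' (14) + 21 = 9 → 'j'
  'o' (14) + 21 = 9 → 'j'
  'n' (13) + 21 = 8 → 'i'
Result = "hjji"


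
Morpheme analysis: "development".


Word: "development"
Morphemes: develop | -ment
Each morpheme carries meaning
= 2 morphemes


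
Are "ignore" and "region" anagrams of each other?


Word 1: "ignore" → sorted: eginor
Word 2: "region" → sorted: eginor
Same letters? eginor == eginor
Anagram = Yes


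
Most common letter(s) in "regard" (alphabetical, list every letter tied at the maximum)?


Word: "regard"
Letter counts:
  'a': 1
  'd': 1
  'e': 1
  'g': 1
  'r': 2
Maximum count = 2
Most frequent = 'r' (2 times each)


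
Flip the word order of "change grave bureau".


Original: "change grave bureau"
Words (1..n): change | grave | bureau
Reversed (n..1): bureau | grave | change
Result = "bureau grave change"


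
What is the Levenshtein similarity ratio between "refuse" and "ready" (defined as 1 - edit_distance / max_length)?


Word 1: "refuse" (length 6)
Word 2: "ready" (length 5)
One optimal edit sequence:
  1. keep 'r'
  2. keep 'e'
  3. delete 'f'  (+1)
  4. substitute 'u' -> 'a'  (+1)
  5. substitute 's' -> 'd'  (+1)
  6. substitute 'e' -> 'y'  (+1)
Edit distance = 4
Max length = max(6, 5) = 6
Similarity = 1 - 4/6
= 0.3333


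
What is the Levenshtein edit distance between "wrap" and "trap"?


Word 1: "wrap" (length 4)
Word 2: "trap" (length 4)
One optimal edit sequence (insert/delete/substitute each cost 1):
  1. substitute 'w' -> 't'  (+1)
  2. keep 'r'
  3. keep 'a'
  4. keep 'p'
Total edit operations: 1
Edit distance = 1


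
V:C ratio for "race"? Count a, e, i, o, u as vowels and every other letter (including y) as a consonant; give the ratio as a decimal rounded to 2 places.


Word: "race"
Vowels (a,e,i,o,u): 2
Consonants: 2
Ratio = 2/2
= 1.00


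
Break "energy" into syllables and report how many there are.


Word: "energy"
Syllable breakdown: en | er | gy
Counting: 3 parts
= 3 syllables


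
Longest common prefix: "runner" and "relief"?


Word 1: "runner"
Word 2: "relief"
Comparing from start:
  Pos 0: 'r' == 'r'
  Pos 1: 'u' != 'e' (stop)
LCP = "r" (length 1)


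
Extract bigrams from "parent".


Word: "parent" (length 6)
Number of bigrams = 6 - 2 + 1 = 5
  Position 0: "pa"
  Position 1: "ar"
  Position 2: "re"
  Position 3: "en"
  Position 4: "nt"
Bigrams = "pa", "ar", "re", "en", "nt"


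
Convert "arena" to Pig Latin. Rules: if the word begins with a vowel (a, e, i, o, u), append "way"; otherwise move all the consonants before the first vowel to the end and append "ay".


Word: "arena"
Starts with vowel → add 'way'
Pig Latin = "arenaway"


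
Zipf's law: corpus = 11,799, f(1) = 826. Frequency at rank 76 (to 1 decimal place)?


Zipf's law: f(r) = f(1) / r
f(1) = 826
f(76) = 826 / 76
= 10.9 occurrences


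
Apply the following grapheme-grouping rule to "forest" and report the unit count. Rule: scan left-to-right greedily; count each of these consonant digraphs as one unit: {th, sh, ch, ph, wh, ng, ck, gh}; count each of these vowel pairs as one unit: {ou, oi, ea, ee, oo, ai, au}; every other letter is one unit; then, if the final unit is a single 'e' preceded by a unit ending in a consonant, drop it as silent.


Word: "forest" (6 letters)
Left-to-right scan:
  1. 'f' (letter)
  2. 'o' (letter)
  3. 'r' (letter)
  4. 'e' (letter)
  5. 's' (letter)
  6. 't' (letter)
Units from scan: 6
Sound units = 6 units


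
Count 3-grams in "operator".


Word: "operator" (length 8)
Number of 3-grams = length - 3 + 1 = 8 - 3 + 1
= 6


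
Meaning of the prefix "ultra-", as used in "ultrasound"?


Prefix: ultra-
As in: ultrasound -> ultra- + sound
Meaning = beyond


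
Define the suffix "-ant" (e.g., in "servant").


Suffix: -ant
Example: servant = serve + -ant, with a spelling change
Meaning = one who / that which


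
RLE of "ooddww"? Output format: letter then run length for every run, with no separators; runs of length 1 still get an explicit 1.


String: "ooddww"
Scanning for consecutive runs:
  'o' x 2
  'd' x 2
  'w' x 2
RLE = "o2d2w2"


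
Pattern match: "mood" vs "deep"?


Pattern of "mood": [0, 1, 1, 2]
Pattern of "deep": [0, 1, 1, 2]
Patterns match
Same pattern = Yes


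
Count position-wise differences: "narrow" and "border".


Comparing character by character (same length = 6):
  Pos 0: 'n' vs 'b' !=
  Pos 1: 'a' vs 'o' !=
  Pos 2: 'r' vs 'r' =
  Pos 3: 'r' vs 'd' !=
  Pos 4: 'o' vs 'e' !=
  Pos 5: 'w' vs 'r' !=
Hamming distance = 5


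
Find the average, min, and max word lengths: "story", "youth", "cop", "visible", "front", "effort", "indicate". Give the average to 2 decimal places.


Lengths: "story"=5, "youth"=5, "cop"=3, "visible"=7, "front"=5, "effort"=6, "indicate"=8
Sum = 39, Count = 7
Average = 39/7 = 5.57
= avg=5.57, min=3, max=8


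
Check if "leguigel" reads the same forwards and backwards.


Word: "leguigel"
Reversed: "legiugel"
Forward == Backward? leguigel != legiugel
Palindrome = No


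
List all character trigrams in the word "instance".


Word: "instance" (length 8)
Number of trigrams = 8 - 3 + 1 = 6
  Position 0: "ins"
  Position 1: "nst"
  Position 2: "sta"
  Position 3: "tan"
  Position 4: "anc"
  Position 5: "nce"
Trigrams = "ins", "nst", "sta", "tan", "anc", "nce"


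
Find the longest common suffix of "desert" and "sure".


Word 1: "desert"
Word 2: "sure"
Comparing from end:
  Pos -1: 't' != 'e' (stop)
LCS = "" (length 0)


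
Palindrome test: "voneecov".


Word: "voneecov"
Reversed: "voceenov"
Forward == Backward? voneecov != voceenov
Palindrome = No


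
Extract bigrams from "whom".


Word: "whom" (length 4)
Number of bigrams = 4 - 2 + 1 = 3
  Position 0: "wh"
  Position 1: "ho"
  Position 2: "om"
Bigrams = "wh", "ho", "om"


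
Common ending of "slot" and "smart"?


Word 1: "slot"
Word 2: "smart"
Comparing from end:
  Pos -1: 't' == 't'
  Pos -2: 'o' != 'r' (stop)
LCS = "t" (length 1)


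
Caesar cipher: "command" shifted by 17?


Word: "command"
Shift: 17
Each letter → (letter + shift) mod 26:
  'c' (2) + 17 = 19 → 't'
  'o' (14) + 17 = 5 → 'f'
  'm' (12) + 17 = 3 → 'd'
  'm' (12) + 17 = 3 → 'd'
  'a' (0) + 17 = 17 → 'r'
  'n' (13) + 17 = 4 → 'e'
  'd' (3) + 17 = 20 → 'u'
Result = "tfddreu"


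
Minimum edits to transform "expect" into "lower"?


Word 1: "expect" (length 6)
Word 2: "lower" (length 5)
One optimal edit sequence (insert/delete/substitute each cost 1):
  1. substitute 'e' -> 'l'  (+1)
  2. substitute 'x' -> 'o'  (+1)
  3. substitute 'p' -> 'w'  (+1)
  4. keep 'e'
  5. delete 'c'  (+1)
  6. substitute 't' -> 'r'  (+1)
Total edit operations: 5
Edit distance = 5


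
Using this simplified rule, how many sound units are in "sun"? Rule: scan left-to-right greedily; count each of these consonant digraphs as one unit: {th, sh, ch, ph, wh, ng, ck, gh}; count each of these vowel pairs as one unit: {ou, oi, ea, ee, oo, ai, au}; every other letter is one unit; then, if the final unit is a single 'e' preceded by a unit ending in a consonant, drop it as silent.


Word: "sun" (3 letters)
Left-to-right scan:
  [1] 's' (letter)
  [2] 'u' (letter)
  [3] 'n' (letter)
Units from scan: 3
Sound units = 3 units


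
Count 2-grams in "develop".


Word: "develop" (length 7)
Number of 2-grams = length - 2 + 1 = 7 - 2 + 1
= 6


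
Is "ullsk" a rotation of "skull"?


Word: "skull", Candidate: "ullsk"
Method: check if candidate is substring of word+word
"skullskull" contains "ullsk"? Yes
Is rotation = Yes


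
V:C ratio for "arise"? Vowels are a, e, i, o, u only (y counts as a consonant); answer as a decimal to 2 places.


Word: "arise"
Vowels (a,e,i,o,u): 3
Consonants: 2
Ratio = 3/2
= 1.50


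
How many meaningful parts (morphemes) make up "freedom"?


Word: "freedom"
Morphemes: free + -dom
Each morpheme carries meaning
= 2 morphemes


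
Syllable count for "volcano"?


Word: "volcano"
Syllable breakdown: vol / ca / no
Counting: 3 parts
= 3 syllables


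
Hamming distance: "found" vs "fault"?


Comparing character by character (same length = 5):
  Pos 0: 'f' vs 'f' =
  Pos 1: 'o' vs 'a' !=
  Pos 2: 'u' vs 'u' =
  Pos 3: 'n' vs 'l' !=
  Pos 4: 'd' vs 't' !=
Hamming distance = 3


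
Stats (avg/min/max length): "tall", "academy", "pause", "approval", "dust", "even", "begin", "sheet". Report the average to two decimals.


Lengths: "tall"=4, "academy"=7, "pause"=5, "approval"=8, "dust"=4, "even"=4, "begin"=5, "sheet"=5
Sum = 42, Count = 8
Average = 42/8 = 5.25
= avg=5.25, min=4, max=8


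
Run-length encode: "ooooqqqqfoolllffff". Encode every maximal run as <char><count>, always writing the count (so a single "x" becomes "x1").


String: "ooooqqqqfoolllffff"
Scanning for consecutive runs:
  'o' x 4
  'q' x 4
  'f' x 1
  'o' x 2
  'l' x 3
  'f' x 4
RLE = "o4q4f1o2l3f4"


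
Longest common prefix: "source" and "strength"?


Word 1: "source"
Word 2: "strength"
Comparing from start:
  Pos 0: 's' == 's'
  Pos 1: 'o' != 't' (stop)
LCP = "s" (length 1)


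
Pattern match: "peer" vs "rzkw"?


Pattern of "peer": [0, 1, 1, 2]
Pattern of "rzkw": [0, 1, 2, 3]
Patterns do not match
Same pattern = No


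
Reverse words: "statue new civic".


Original: "statue new civic"
Words (1..n): statue | new | civic
Reversed (n..1): civic | new | statue
Result = "civic new statue"


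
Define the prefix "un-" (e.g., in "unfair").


Prefix: un-
Example: unfair (un- + fair)
Meaning = not / reverse


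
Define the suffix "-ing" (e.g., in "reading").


Suffix: -ing
Example: reading (read + -ing)
Meaning = present participle


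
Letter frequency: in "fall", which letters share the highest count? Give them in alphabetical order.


Word: "fall"
Letter counts:
  'a': 1
  'f': 1
  'l': 2
Maximum count = 2
Most frequent = 'l' (2 times each)


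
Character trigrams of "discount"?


Word: "discount" (length 8)
Number of trigrams = 8 - 3 + 1 = 6
  Position 0: "dis"
  Position 1: "isc"
  Position 2: "sco"
  Position 3: "cou"
  Position 4: "oun"
  Position 5: "unt"
Trigrams = "dis", "isc", "sco", "cou", "oun", "unt"


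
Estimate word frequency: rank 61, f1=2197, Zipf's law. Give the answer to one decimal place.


Zipf's law: f(r) = f(1) / r
f(1) = 2197
f(61) = 2197 / 61
= 36.0 occurrences


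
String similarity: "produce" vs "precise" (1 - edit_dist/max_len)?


Word 1: "produce" (length 7)
Word 2: "precise" (length 7)
One optimal edit sequence:
  1. keep 'p'
  2. keep 'r'
  3. substitute 'o' -> 'e'  (+1)
  4. substitute 'd' -> 'c'  (+1)
  5. substitute 'u' -> 'i'  (+1)
  6. substitute 'c' -> 's'  (+1)
  7. keep 'e'
Edit distance = 4
Max length = max(7, 7) = 7
Similarity = 1 - 4/7
= 0.4286


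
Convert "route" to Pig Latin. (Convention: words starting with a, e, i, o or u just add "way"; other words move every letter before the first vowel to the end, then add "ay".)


Word: "route"
Starts with consonant(s) → move to end, add 'ay'
Consonant cluster: "r"
Pig Latin = "outeray"


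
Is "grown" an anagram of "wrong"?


Word 1: "wrong" → sorted: gnorw
Word 2: "grown" → sorted: gnorw
Same letters? gnorw == gnorw
Anagram = Yes


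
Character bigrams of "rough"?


Word: "rough" (length 5)
Number of bigrams = 5 - 2 + 1 = 4
  Position 0: "ro"
  Position 1: "ou"
  Position 2: "ug"
  Position 3: "gh"
Bigrams = "ro", "ou", "ug", "gh"


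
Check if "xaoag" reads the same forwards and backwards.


Word: "xaoag"
Reversed: "gaoax"
Forward == Backward? xaoag != gaoax
Palindrome = No


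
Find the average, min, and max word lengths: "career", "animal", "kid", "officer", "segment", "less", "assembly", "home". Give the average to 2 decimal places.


Lengths: "career"=6, "animal"=6, "kid"=3, "officer"=7, "segment"=7, "less"=4, "assembly"=8, "home"=4
Sum = 45, Count = 8
Average = 45/8 = 5.63
= avg=5.63, min=3, max=8


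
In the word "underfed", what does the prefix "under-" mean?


Prefix: under-
Example: underfed = under- + fed
Meaning = insufficient


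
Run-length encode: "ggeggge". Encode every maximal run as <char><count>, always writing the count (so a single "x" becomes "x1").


String: "ggeggge"
Scanning for consecutive runs:
  'g' x 2
  'e' x 1
  'g' x 3
  'e' x 1
RLE = "g2e1g3e1"


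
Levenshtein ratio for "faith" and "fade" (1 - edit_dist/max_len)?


Word 1: "faith" (length 5)
Word 2: "fade" (length 4)
One optimal edit sequence:
  1. keep 'f'
  2. keep 'a'
  3. delete 'i'  (+1)
  4. substitute 't' -> 'd'  (+1)
  5. substitute 'h' -> 'e'  (+1)
Edit distance = 3
Max length = max(5, 4) = 5
Similarity = 1 - 3/5
= 0.4000


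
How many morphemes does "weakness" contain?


Word: "weakness"
Morphemes: weak | -ness
Each morpheme carries meaning
= 2 morphemes


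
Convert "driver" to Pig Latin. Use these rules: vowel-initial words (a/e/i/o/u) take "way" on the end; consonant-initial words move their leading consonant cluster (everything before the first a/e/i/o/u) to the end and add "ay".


Word: "driver"
Starts with consonant(s) → move to end, add 'ay'
Consonant cluster: "dr"
Pig Latin = "iverdray"


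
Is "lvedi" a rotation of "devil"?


Word: "devil", Candidate: "lvedi"
Method: check if candidate is substring of word+word
"devildevil" contains "lvedi"? No
Is rotation = No


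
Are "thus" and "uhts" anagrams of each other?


Word 1: "thus" → sorted: hstu
Word 2: "uhts" → sorted: hstu
Same letters? hstu == hstu
Anagram = Yes


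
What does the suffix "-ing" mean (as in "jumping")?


Suffix: -ing
As in: jumping -> jump + -ing
Meaning = present participle


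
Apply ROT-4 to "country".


Word: "country"
Shift: 4
Each letter → (letter + shift) mod 26:
  'c' (2) + 4 = 6 → 'g'
  'o' (14) + 4 = 18 → 's'
  'u' (20) + 4 = 24 → 'y'
  'n' (13) + 4 = 17 → 'r'
  't' (19) + 4 = 23 → 'x'
  'r' (17) + 4 = 21 → 'v'
  'y' (24) + 4 = 2 → 'c'
Result = "gsyrxvc"


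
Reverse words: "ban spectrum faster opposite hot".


Original: "ban spectrum faster opposite hot"
Words (1..n): ban | spectrum | faster | opposite | hot
Reversed (n..1): hot | opposite | faster | spectrum | ban
Result = "hot opposite faster spectrum ban"


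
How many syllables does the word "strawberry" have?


Word: "strawberry"
Syllable breakdown: straw-ber-ry
Counting: 3 parts
= 3 syllables


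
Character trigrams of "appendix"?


Word: "appendix" (length 8)
Number of trigrams = 8 - 3 + 1 = 6
  Position 0: "app"
  Position 1: "ppe"
  Position 2: "pen"
  Position 3: "end"
  Position 4: "ndi"
  Position 5: "dix"
Trigrams = "app", "ppe", "pen", "end", "ndi", "dix"


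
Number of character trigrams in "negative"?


Word: "negative" (length 8)
Number of 3-grams = length - 3 + 1 = 8 - 3 + 1
= 6


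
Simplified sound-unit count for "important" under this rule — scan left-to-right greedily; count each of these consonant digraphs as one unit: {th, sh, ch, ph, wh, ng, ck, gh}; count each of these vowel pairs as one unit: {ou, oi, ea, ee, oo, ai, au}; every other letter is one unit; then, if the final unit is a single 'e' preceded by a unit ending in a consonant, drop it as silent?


Word: "important" (9 letters)
Left-to-right scan:
  [1] 'i' (letter)
  [2] 'm' (letter)
  [3] 'p' (letter)
  [4] 'o' (letter)
  [5] 'r' (letter)
  [6] 't' (letter)
  [7] 'a' (letter)
  [8] 'n' (letter)
  [9] 't' (letter)
Units from scan: 9
Sound units = 9 units
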